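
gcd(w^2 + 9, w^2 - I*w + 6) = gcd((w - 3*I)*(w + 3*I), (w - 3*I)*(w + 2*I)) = w - 3*I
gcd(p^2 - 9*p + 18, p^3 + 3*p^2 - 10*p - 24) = p - 3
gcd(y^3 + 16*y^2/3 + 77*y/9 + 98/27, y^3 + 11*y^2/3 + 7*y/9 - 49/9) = y^2 + 14*y/3 + 49/9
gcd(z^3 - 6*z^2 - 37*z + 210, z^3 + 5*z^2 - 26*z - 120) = z^2 + z - 30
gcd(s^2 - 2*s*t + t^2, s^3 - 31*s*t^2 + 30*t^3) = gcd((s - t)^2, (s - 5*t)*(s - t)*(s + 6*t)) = s - t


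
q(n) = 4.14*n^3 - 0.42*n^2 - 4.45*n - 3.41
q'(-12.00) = 1794.11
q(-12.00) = -7164.41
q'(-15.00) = 2802.65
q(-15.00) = -14003.66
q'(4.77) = 274.13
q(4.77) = 415.13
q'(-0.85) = 5.24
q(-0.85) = -2.47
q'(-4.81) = 286.94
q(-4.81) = -452.44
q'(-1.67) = 31.59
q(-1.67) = -16.43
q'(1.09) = 9.39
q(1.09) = -3.40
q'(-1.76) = 35.50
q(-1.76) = -19.45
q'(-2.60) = 81.69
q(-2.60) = -67.44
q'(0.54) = -1.28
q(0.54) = -5.28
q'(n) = 12.42*n^2 - 0.84*n - 4.45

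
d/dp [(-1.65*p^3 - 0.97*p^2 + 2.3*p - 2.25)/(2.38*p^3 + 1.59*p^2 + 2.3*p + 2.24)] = (1.77635683940025e-15*p^5 - 0.3149*p^4 - 18.538*p^3 - 0.911000000000001*p^2 + 2.8094*p + 10.327)/(5.6644*p^6 + 7.5684*p^5 + 13.4761*p^4 + 17.9764*p^3 + 12.4132*p^2 + 10.304*p + 5.0176)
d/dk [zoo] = 0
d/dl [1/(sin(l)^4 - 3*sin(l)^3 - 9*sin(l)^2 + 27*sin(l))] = (-4*cos(l) - 3/tan(l) + 9*cos(l)/sin(l)^2)/((sin(l) - 3)^3*(sin(l) + 3)^2)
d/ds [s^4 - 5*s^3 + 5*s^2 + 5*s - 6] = 4*s^3 - 15*s^2 + 10*s + 5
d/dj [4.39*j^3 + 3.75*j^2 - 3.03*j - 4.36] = 13.17*j^2 + 7.5*j - 3.03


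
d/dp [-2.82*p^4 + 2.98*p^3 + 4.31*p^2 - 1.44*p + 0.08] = -11.28*p^3 + 8.94*p^2 + 8.62*p - 1.44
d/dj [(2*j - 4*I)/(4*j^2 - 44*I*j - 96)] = (-j^2 + 4*I*j - 2)/(2*(j^4 - 22*I*j^3 - 169*j^2 + 528*I*j + 576))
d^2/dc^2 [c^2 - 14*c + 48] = 2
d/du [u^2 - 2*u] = 2*u - 2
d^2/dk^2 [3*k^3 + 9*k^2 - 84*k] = 18*k + 18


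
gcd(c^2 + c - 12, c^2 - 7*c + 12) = c - 3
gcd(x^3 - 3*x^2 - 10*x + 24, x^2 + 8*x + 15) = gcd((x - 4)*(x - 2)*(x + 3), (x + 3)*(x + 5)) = x + 3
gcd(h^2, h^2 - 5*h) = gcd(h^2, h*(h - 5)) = h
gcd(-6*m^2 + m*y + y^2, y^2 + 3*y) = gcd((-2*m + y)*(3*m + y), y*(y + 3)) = 1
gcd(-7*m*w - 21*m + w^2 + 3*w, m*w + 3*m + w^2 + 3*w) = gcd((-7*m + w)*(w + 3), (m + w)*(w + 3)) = w + 3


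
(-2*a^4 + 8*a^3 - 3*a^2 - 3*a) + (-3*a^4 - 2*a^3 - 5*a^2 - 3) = -5*a^4 + 6*a^3 - 8*a^2 - 3*a - 3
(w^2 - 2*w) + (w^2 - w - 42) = 2*w^2 - 3*w - 42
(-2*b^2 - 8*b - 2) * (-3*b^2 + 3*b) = 6*b^4 + 18*b^3 - 18*b^2 - 6*b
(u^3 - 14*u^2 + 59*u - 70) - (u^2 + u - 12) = u^3 - 15*u^2 + 58*u - 58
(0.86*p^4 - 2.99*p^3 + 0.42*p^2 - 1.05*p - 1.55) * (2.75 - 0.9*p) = -0.774*p^5 + 5.056*p^4 - 8.6005*p^3 + 2.1*p^2 - 1.4925*p - 4.2625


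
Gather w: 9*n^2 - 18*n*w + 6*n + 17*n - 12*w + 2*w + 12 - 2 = 9*n^2 + 23*n + w*(-18*n - 10) + 10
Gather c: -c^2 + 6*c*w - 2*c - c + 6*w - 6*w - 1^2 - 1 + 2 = -c^2 + c*(6*w - 3)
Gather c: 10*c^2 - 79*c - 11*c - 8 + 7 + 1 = 10*c^2 - 90*c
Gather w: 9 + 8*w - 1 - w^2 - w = -w^2 + 7*w + 8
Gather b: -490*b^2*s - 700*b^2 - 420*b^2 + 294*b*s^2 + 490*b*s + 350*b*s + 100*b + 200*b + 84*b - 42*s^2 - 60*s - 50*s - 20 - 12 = b^2*(-490*s - 1120) + b*(294*s^2 + 840*s + 384) - 42*s^2 - 110*s - 32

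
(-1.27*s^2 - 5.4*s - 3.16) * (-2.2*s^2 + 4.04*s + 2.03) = 2.794*s^4 + 6.7492*s^3 - 17.4421*s^2 - 23.7284*s - 6.4148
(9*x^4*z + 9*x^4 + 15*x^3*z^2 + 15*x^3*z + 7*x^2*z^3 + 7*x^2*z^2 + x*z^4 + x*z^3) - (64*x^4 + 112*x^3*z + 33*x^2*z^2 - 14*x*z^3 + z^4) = 9*x^4*z - 55*x^4 + 15*x^3*z^2 - 97*x^3*z + 7*x^2*z^3 - 26*x^2*z^2 + x*z^4 + 15*x*z^3 - z^4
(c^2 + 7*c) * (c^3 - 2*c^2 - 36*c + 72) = c^5 + 5*c^4 - 50*c^3 - 180*c^2 + 504*c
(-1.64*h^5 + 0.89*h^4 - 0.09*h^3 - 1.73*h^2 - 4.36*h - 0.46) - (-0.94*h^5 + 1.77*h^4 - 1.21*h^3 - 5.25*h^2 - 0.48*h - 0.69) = -0.7*h^5 - 0.88*h^4 + 1.12*h^3 + 3.52*h^2 - 3.88*h + 0.23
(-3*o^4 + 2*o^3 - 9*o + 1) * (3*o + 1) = -9*o^5 + 3*o^4 + 2*o^3 - 27*o^2 - 6*o + 1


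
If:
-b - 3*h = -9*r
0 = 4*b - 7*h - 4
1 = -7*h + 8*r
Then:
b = 93/100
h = -1/25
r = 9/100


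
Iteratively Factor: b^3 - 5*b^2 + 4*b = (b)*(b^2 - 5*b + 4) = b*(b - 4)*(b - 1)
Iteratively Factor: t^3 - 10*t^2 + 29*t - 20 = (t - 1)*(t^2 - 9*t + 20) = (t - 5)*(t - 1)*(t - 4)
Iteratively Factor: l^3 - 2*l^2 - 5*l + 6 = (l + 2)*(l^2 - 4*l + 3) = (l - 1)*(l + 2)*(l - 3)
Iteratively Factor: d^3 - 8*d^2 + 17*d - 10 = (d - 2)*(d^2 - 6*d + 5) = (d - 2)*(d - 1)*(d - 5)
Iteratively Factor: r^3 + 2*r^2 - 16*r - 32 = (r + 4)*(r^2 - 2*r - 8) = (r - 4)*(r + 4)*(r + 2)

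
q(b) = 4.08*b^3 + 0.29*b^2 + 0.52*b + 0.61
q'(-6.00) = 437.68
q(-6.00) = -873.35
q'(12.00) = 1770.04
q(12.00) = 7098.85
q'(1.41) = 25.67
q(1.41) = 13.36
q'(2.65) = 88.01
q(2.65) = 79.95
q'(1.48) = 28.19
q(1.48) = 15.24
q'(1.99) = 50.15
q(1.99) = 34.95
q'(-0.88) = 9.49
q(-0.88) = -2.40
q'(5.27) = 343.52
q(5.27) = 608.57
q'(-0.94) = 10.79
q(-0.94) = -3.01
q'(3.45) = 148.21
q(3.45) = 173.40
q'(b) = 12.24*b^2 + 0.58*b + 0.52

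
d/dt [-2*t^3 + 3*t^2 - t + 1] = -6*t^2 + 6*t - 1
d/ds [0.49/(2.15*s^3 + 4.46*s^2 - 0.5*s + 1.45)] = (-3.1605*s^2 - 4.3708*s + 0.245)/(2.15*s^3 + 4.46*s^2 - 0.5*s + 1.45)^2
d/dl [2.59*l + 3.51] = 2.59000000000000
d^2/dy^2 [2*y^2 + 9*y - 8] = 4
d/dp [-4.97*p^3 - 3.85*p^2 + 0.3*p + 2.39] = -14.91*p^2 - 7.7*p + 0.3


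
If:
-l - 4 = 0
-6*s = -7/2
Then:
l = -4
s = 7/12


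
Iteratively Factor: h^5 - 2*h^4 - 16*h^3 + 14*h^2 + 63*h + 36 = (h + 1)*(h^4 - 3*h^3 - 13*h^2 + 27*h + 36) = (h + 1)*(h + 3)*(h^3 - 6*h^2 + 5*h + 12) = (h + 1)^2*(h + 3)*(h^2 - 7*h + 12) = (h - 4)*(h + 1)^2*(h + 3)*(h - 3)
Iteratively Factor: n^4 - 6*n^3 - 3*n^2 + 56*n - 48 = (n - 4)*(n^3 - 2*n^2 - 11*n + 12) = (n - 4)*(n - 1)*(n^2 - n - 12) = (n - 4)*(n - 1)*(n + 3)*(n - 4)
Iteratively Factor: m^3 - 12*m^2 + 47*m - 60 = (m - 4)*(m^2 - 8*m + 15) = (m - 4)*(m - 3)*(m - 5)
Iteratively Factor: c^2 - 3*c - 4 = (c - 4)*(c + 1)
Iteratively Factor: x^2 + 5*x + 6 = (x + 2)*(x + 3)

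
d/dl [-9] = 0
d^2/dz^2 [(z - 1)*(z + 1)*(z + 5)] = 6*z + 10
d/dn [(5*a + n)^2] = 10*a + 2*n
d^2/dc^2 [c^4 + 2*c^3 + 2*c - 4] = 12*c*(c + 1)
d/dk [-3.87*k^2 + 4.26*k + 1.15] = 4.26 - 7.74*k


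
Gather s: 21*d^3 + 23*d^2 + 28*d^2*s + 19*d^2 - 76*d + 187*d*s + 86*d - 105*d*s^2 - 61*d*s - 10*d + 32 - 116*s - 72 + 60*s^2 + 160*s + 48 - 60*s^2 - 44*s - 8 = 21*d^3 + 42*d^2 - 105*d*s^2 + s*(28*d^2 + 126*d)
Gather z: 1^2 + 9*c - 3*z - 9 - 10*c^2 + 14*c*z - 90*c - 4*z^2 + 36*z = -10*c^2 - 81*c - 4*z^2 + z*(14*c + 33) - 8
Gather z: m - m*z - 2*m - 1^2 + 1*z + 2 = -m + z*(1 - m) + 1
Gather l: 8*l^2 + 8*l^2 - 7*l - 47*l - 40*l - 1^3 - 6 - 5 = 16*l^2 - 94*l - 12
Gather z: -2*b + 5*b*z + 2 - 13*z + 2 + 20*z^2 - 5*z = -2*b + 20*z^2 + z*(5*b - 18) + 4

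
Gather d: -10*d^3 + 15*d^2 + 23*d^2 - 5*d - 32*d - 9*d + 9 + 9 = -10*d^3 + 38*d^2 - 46*d + 18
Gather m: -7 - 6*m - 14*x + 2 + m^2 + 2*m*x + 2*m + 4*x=m^2 + m*(2*x - 4) - 10*x - 5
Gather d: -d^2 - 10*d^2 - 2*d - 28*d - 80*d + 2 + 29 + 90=-11*d^2 - 110*d + 121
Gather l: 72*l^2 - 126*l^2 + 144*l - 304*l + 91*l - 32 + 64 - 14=-54*l^2 - 69*l + 18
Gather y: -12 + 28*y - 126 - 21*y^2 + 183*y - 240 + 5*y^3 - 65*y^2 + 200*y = 5*y^3 - 86*y^2 + 411*y - 378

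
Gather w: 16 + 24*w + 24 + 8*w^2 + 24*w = 8*w^2 + 48*w + 40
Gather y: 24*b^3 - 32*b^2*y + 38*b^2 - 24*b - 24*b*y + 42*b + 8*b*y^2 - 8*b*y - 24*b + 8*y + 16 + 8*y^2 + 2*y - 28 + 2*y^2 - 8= 24*b^3 + 38*b^2 - 6*b + y^2*(8*b + 10) + y*(-32*b^2 - 32*b + 10) - 20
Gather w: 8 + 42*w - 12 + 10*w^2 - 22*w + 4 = 10*w^2 + 20*w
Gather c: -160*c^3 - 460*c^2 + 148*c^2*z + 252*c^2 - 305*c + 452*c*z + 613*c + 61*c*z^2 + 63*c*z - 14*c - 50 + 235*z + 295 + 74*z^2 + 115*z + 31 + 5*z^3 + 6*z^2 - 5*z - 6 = -160*c^3 + c^2*(148*z - 208) + c*(61*z^2 + 515*z + 294) + 5*z^3 + 80*z^2 + 345*z + 270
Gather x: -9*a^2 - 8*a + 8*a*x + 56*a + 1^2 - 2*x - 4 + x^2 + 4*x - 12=-9*a^2 + 48*a + x^2 + x*(8*a + 2) - 15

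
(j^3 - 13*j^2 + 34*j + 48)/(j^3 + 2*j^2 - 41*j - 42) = (j - 8)/(j + 7)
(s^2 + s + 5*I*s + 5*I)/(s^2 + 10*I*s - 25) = (s + 1)/(s + 5*I)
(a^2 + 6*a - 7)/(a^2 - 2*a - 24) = (-a^2 - 6*a + 7)/(-a^2 + 2*a + 24)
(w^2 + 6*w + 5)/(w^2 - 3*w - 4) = (w + 5)/(w - 4)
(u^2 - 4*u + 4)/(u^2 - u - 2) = (u - 2)/(u + 1)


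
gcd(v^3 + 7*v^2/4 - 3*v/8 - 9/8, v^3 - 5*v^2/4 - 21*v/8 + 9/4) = v^2 + 3*v/4 - 9/8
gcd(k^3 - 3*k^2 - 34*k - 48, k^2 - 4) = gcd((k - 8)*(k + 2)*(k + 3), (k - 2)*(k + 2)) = k + 2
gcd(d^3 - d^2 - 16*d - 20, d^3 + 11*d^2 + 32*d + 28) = d^2 + 4*d + 4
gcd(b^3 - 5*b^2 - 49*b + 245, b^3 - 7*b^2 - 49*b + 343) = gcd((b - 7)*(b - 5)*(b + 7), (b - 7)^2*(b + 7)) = b^2 - 49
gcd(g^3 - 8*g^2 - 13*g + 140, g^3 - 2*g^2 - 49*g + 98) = g - 7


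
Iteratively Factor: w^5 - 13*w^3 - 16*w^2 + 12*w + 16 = (w + 2)*(w^4 - 2*w^3 - 9*w^2 + 2*w + 8) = (w - 4)*(w + 2)*(w^3 + 2*w^2 - w - 2) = (w - 4)*(w + 2)^2*(w^2 - 1) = (w - 4)*(w - 1)*(w + 2)^2*(w + 1)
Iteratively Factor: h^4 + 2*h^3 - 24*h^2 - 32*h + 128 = (h + 4)*(h^3 - 2*h^2 - 16*h + 32) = (h - 4)*(h + 4)*(h^2 + 2*h - 8) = (h - 4)*(h + 4)^2*(h - 2)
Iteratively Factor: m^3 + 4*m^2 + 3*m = (m + 1)*(m^2 + 3*m) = (m + 1)*(m + 3)*(m)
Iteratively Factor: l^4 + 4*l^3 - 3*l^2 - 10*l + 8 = (l + 2)*(l^3 + 2*l^2 - 7*l + 4) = (l + 2)*(l + 4)*(l^2 - 2*l + 1) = (l - 1)*(l + 2)*(l + 4)*(l - 1)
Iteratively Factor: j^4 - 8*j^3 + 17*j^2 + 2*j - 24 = (j + 1)*(j^3 - 9*j^2 + 26*j - 24) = (j - 2)*(j + 1)*(j^2 - 7*j + 12) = (j - 3)*(j - 2)*(j + 1)*(j - 4)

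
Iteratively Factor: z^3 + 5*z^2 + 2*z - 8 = (z + 4)*(z^2 + z - 2) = (z + 2)*(z + 4)*(z - 1)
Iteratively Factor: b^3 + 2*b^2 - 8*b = (b)*(b^2 + 2*b - 8) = b*(b - 2)*(b + 4)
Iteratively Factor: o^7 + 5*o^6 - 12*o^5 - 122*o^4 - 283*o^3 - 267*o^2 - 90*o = (o - 5)*(o^6 + 10*o^5 + 38*o^4 + 68*o^3 + 57*o^2 + 18*o) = (o - 5)*(o + 1)*(o^5 + 9*o^4 + 29*o^3 + 39*o^2 + 18*o) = (o - 5)*(o + 1)^2*(o^4 + 8*o^3 + 21*o^2 + 18*o) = (o - 5)*(o + 1)^2*(o + 2)*(o^3 + 6*o^2 + 9*o) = (o - 5)*(o + 1)^2*(o + 2)*(o + 3)*(o^2 + 3*o) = o*(o - 5)*(o + 1)^2*(o + 2)*(o + 3)*(o + 3)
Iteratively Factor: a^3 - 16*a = (a - 4)*(a^2 + 4*a) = (a - 4)*(a + 4)*(a)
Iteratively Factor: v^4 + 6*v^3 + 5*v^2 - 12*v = (v)*(v^3 + 6*v^2 + 5*v - 12) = v*(v - 1)*(v^2 + 7*v + 12) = v*(v - 1)*(v + 4)*(v + 3)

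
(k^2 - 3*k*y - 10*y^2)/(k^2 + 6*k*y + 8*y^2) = (k - 5*y)/(k + 4*y)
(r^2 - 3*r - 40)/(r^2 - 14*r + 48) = (r + 5)/(r - 6)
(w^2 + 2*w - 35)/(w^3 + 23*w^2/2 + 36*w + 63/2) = 2*(w - 5)/(2*w^2 + 9*w + 9)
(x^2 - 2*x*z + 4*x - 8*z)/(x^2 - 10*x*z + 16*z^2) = (x + 4)/(x - 8*z)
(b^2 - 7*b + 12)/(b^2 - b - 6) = (b - 4)/(b + 2)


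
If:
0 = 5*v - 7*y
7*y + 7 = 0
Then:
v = -7/5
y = -1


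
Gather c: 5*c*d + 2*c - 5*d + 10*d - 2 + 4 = c*(5*d + 2) + 5*d + 2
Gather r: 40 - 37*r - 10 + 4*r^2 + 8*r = 4*r^2 - 29*r + 30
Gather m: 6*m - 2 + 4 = 6*m + 2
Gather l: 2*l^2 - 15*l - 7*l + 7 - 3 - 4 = 2*l^2 - 22*l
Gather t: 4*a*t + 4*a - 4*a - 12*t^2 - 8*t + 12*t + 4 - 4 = -12*t^2 + t*(4*a + 4)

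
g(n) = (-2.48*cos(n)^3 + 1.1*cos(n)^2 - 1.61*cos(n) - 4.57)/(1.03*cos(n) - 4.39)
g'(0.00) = 0.00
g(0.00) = 2.25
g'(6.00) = 0.70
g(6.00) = 2.15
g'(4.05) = 0.99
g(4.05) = 0.51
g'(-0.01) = 0.03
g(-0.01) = 2.25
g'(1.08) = -0.82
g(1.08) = 1.37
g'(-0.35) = 0.83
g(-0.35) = 2.09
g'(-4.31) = -0.84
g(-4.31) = 0.76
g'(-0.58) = 1.07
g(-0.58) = 1.87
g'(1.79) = -0.71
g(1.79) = 0.90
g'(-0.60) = 1.08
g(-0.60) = 1.85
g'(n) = (7.44*sin(n)*cos(n)^2 - 2.2*sin(n)*cos(n) + 1.61*sin(n))/(1.03*cos(n) - 4.39) + 1.03*(-2.48*cos(n)^3 + 1.1*cos(n)^2 - 1.61*cos(n) - 4.57)*sin(n)/(1.03*cos(n) - 4.39)^2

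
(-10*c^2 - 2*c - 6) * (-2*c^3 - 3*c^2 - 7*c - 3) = 20*c^5 + 34*c^4 + 88*c^3 + 62*c^2 + 48*c + 18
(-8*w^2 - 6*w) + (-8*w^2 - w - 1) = -16*w^2 - 7*w - 1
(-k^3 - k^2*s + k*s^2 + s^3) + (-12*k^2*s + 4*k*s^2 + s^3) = -k^3 - 13*k^2*s + 5*k*s^2 + 2*s^3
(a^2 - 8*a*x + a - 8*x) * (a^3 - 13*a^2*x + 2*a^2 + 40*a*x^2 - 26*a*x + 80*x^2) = a^5 - 21*a^4*x + 3*a^4 + 144*a^3*x^2 - 63*a^3*x + 2*a^3 - 320*a^2*x^3 + 432*a^2*x^2 - 42*a^2*x - 960*a*x^3 + 288*a*x^2 - 640*x^3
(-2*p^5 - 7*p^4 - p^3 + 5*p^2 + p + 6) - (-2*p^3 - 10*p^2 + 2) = -2*p^5 - 7*p^4 + p^3 + 15*p^2 + p + 4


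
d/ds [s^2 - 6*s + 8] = 2*s - 6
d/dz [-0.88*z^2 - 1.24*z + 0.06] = -1.76*z - 1.24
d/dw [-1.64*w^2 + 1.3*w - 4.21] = 1.3 - 3.28*w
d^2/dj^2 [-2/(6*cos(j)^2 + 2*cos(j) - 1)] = 4*(72*sin(j)^4 - 50*sin(j)^2 - 43*cos(j)/2 + 9*cos(3*j)/2 - 32)/(-6*sin(j)^2 + 2*cos(j) + 5)^3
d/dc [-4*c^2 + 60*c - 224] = 60 - 8*c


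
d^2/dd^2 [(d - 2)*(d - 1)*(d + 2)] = 6*d - 2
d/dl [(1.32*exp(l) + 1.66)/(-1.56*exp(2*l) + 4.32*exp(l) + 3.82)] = (2.0592*exp(2*l) + 5.1792*exp(l) - 2.1288)*exp(l)/(2.4336*exp(4*l) - 13.4784*exp(3*l) + 6.744*exp(2*l) + 33.0048*exp(l) + 14.5924)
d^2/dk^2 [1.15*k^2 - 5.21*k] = 2.30000000000000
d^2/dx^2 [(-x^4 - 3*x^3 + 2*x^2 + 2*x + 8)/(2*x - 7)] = 2*(-12*x^4 + 100*x^3 - 168*x^2 - 441*x + 158)/(8*x^3 - 84*x^2 + 294*x - 343)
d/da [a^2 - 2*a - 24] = 2*a - 2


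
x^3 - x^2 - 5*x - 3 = (x - 3)*(x + 1)^2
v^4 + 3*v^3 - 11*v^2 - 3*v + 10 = (v - 2)*(v - 1)*(v + 1)*(v + 5)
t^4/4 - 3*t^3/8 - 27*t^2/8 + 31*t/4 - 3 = (t/4 + 1)*(t - 3)*(t - 2)*(t - 1/2)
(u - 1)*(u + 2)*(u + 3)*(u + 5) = u^4 + 9*u^3 + 21*u^2 - u - 30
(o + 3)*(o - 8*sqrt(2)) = o^2 - 8*sqrt(2)*o + 3*o - 24*sqrt(2)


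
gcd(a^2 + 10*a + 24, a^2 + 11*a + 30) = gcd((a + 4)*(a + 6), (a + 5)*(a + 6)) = a + 6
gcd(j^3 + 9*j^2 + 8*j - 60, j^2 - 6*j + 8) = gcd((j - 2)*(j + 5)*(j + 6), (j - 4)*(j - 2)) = j - 2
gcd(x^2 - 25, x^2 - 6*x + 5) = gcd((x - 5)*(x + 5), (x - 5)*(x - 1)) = x - 5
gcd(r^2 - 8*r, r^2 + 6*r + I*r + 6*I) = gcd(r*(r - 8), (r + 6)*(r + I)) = 1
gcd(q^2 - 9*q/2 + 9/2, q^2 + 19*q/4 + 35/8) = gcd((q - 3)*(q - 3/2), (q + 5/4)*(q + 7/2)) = 1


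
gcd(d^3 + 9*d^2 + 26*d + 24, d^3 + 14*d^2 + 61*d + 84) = d^2 + 7*d + 12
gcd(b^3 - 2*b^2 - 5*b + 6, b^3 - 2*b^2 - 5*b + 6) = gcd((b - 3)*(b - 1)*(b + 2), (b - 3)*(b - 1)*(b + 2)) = b^3 - 2*b^2 - 5*b + 6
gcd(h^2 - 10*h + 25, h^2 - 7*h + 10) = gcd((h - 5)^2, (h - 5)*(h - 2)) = h - 5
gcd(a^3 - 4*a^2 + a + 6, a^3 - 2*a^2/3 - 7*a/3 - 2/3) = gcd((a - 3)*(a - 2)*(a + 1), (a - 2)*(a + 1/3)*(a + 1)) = a^2 - a - 2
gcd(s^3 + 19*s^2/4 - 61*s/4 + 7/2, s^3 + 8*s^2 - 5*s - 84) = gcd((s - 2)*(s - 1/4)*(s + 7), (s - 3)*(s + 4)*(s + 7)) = s + 7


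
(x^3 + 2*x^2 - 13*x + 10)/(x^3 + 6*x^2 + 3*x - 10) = (x - 2)/(x + 2)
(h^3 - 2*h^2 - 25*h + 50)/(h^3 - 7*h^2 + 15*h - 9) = (h^3 - 2*h^2 - 25*h + 50)/(h^3 - 7*h^2 + 15*h - 9)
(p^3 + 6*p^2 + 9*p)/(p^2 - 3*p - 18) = p*(p + 3)/(p - 6)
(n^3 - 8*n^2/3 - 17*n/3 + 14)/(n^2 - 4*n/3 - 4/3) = (3*n^2 - 2*n - 21)/(3*n + 2)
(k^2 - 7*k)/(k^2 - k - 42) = k/(k + 6)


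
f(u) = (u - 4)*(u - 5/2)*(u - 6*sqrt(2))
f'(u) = (u - 4)*(u - 5/2) + (u - 4)*(u - 6*sqrt(2)) + (u - 5/2)*(u - 6*sqrt(2))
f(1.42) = -19.69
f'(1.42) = 28.65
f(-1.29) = -195.99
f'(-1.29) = 108.81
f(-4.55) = -785.73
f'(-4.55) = 263.63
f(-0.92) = -158.26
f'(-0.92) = 95.27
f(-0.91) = -157.31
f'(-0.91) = 94.91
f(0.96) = -35.23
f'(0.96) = 39.15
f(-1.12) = -178.03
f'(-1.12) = 102.48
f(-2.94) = -431.35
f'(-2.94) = 179.20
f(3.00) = 2.74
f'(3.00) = 2.24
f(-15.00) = -7808.86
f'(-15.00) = 1189.71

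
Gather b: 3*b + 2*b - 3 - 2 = 5*b - 5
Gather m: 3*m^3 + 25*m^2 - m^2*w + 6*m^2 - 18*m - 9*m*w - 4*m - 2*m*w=3*m^3 + m^2*(31 - w) + m*(-11*w - 22)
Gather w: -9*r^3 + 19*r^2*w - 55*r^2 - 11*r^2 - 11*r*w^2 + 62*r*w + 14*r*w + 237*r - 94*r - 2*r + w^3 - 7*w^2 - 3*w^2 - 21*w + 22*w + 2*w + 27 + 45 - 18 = -9*r^3 - 66*r^2 + 141*r + w^3 + w^2*(-11*r - 10) + w*(19*r^2 + 76*r + 3) + 54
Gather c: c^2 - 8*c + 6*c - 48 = c^2 - 2*c - 48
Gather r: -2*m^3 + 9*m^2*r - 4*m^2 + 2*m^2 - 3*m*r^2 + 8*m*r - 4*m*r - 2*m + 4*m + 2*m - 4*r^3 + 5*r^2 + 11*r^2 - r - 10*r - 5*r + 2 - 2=-2*m^3 - 2*m^2 + 4*m - 4*r^3 + r^2*(16 - 3*m) + r*(9*m^2 + 4*m - 16)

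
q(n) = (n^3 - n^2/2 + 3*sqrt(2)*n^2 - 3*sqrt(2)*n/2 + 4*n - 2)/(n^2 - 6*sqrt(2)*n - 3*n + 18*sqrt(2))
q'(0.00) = 0.04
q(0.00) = -0.08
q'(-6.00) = 0.37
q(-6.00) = -0.73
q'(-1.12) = -0.08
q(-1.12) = -0.02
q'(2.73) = 156.93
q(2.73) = 33.06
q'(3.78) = 12.91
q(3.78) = -30.68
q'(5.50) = -15.42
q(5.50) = -38.58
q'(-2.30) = 0.02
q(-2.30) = 0.02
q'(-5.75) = 0.35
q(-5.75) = -0.64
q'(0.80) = 0.66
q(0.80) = 0.14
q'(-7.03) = 0.44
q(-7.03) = -1.14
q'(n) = (-2*n + 3 + 6*sqrt(2))*(n^3 - n^2/2 + 3*sqrt(2)*n^2 - 3*sqrt(2)*n/2 + 4*n - 2)/(n^2 - 6*sqrt(2)*n - 3*n + 18*sqrt(2))^2 + (3*n^2 - n + 6*sqrt(2)*n - 3*sqrt(2)/2 + 4)/(n^2 - 6*sqrt(2)*n - 3*n + 18*sqrt(2))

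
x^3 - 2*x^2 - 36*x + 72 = (x - 6)*(x - 2)*(x + 6)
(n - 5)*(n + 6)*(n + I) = n^3 + n^2 + I*n^2 - 30*n + I*n - 30*I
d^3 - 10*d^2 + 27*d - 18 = (d - 6)*(d - 3)*(d - 1)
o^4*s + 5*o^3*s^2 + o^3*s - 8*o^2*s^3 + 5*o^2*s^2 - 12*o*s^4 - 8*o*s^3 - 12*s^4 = (o - 2*s)*(o + s)*(o + 6*s)*(o*s + s)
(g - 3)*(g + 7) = g^2 + 4*g - 21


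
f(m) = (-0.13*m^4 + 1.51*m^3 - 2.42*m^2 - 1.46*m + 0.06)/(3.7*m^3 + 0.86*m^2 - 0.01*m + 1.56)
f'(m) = (-11.1*m^2 - 1.72*m + 0.01)*(-0.13*m^4 + 1.51*m^3 - 2.42*m^2 - 1.46*m + 0.06)/(3.7*m^3 + 0.86*m^2 - 0.01*m + 1.56)^2 + (-0.52*m^3 + 4.53*m^2 - 4.84*m - 1.46)/(3.7*m^3 + 0.86*m^2 - 0.01*m + 1.56)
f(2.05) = -0.06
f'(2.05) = 0.17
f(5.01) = 0.08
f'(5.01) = -0.00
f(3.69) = 0.07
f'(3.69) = 0.03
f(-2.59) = 0.78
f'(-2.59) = 0.07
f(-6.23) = 0.75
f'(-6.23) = -0.02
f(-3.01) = 0.76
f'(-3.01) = 0.04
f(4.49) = 0.08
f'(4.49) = 0.01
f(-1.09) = 1.53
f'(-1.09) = 3.37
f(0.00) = 0.04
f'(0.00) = -0.94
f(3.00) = 0.04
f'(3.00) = 0.06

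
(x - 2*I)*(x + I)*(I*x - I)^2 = -x^4 + 2*x^3 + I*x^3 - 3*x^2 - 2*I*x^2 + 4*x + I*x - 2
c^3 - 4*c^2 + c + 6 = (c - 3)*(c - 2)*(c + 1)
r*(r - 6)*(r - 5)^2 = r^4 - 16*r^3 + 85*r^2 - 150*r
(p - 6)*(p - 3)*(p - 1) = p^3 - 10*p^2 + 27*p - 18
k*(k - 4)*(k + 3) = k^3 - k^2 - 12*k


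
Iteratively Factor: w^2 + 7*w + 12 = (w + 4)*(w + 3)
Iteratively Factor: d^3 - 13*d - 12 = (d - 4)*(d^2 + 4*d + 3) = (d - 4)*(d + 3)*(d + 1)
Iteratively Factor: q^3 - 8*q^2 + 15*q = (q - 3)*(q^2 - 5*q) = (q - 5)*(q - 3)*(q)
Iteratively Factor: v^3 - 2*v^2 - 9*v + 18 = (v - 3)*(v^2 + v - 6) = (v - 3)*(v + 3)*(v - 2)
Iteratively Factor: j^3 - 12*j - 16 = (j + 2)*(j^2 - 2*j - 8) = (j - 4)*(j + 2)*(j + 2)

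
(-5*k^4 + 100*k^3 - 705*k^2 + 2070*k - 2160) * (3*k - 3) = -15*k^5 + 315*k^4 - 2415*k^3 + 8325*k^2 - 12690*k + 6480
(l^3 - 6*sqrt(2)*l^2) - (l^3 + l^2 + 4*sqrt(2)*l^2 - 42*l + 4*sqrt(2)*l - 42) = -10*sqrt(2)*l^2 - l^2 - 4*sqrt(2)*l + 42*l + 42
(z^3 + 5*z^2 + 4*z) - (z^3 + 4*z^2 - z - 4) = z^2 + 5*z + 4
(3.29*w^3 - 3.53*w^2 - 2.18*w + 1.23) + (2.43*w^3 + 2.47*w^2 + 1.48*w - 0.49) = 5.72*w^3 - 1.06*w^2 - 0.7*w + 0.74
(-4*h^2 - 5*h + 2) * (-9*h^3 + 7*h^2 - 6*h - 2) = 36*h^5 + 17*h^4 - 29*h^3 + 52*h^2 - 2*h - 4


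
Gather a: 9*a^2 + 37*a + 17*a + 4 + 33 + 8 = 9*a^2 + 54*a + 45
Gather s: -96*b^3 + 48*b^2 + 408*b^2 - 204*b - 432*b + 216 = -96*b^3 + 456*b^2 - 636*b + 216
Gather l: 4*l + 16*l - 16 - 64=20*l - 80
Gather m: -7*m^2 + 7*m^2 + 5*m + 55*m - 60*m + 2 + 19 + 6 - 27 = 0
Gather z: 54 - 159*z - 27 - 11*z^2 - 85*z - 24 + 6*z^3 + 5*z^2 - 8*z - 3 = 6*z^3 - 6*z^2 - 252*z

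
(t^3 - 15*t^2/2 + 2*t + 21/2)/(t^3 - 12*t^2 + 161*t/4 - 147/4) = 2*(t + 1)/(2*t - 7)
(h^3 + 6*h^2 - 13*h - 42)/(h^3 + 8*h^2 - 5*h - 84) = (h + 2)/(h + 4)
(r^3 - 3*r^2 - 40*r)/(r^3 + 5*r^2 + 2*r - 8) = r*(r^2 - 3*r - 40)/(r^3 + 5*r^2 + 2*r - 8)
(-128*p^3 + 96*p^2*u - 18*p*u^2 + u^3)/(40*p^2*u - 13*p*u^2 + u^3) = (-16*p^2 + 10*p*u - u^2)/(u*(5*p - u))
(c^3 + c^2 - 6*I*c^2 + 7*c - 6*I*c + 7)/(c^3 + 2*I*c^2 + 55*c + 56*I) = (c + 1)/(c + 8*I)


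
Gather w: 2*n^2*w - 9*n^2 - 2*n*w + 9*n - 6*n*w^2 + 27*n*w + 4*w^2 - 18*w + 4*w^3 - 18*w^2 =-9*n^2 + 9*n + 4*w^3 + w^2*(-6*n - 14) + w*(2*n^2 + 25*n - 18)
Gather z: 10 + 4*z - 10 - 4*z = 0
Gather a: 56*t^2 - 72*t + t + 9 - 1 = 56*t^2 - 71*t + 8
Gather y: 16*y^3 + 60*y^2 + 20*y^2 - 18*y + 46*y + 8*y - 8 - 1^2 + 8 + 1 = 16*y^3 + 80*y^2 + 36*y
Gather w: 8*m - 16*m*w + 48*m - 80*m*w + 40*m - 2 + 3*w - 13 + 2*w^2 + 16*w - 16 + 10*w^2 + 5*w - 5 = 96*m + 12*w^2 + w*(24 - 96*m) - 36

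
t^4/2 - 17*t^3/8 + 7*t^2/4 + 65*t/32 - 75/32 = (t/2 + 1/2)*(t - 5/2)*(t - 3/2)*(t - 5/4)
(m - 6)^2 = m^2 - 12*m + 36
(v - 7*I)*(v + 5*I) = v^2 - 2*I*v + 35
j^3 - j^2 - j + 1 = (j - 1)^2*(j + 1)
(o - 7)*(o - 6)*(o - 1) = o^3 - 14*o^2 + 55*o - 42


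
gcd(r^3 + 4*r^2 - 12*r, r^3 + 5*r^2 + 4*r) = r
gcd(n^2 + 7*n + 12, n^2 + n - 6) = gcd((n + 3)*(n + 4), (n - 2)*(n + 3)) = n + 3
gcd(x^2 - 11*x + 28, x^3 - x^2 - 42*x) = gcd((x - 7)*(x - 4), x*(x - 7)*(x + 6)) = x - 7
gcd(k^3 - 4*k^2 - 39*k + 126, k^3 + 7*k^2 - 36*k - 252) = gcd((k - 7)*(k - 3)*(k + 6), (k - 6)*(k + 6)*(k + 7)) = k + 6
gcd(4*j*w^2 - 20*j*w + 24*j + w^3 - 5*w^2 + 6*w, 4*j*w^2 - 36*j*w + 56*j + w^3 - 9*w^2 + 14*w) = 4*j*w - 8*j + w^2 - 2*w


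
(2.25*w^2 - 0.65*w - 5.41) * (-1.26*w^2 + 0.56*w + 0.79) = -2.835*w^4 + 2.079*w^3 + 8.2301*w^2 - 3.5431*w - 4.2739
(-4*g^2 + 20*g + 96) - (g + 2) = -4*g^2 + 19*g + 94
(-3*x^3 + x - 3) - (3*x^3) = -6*x^3 + x - 3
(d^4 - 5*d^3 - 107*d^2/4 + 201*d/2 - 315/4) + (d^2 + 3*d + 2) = d^4 - 5*d^3 - 103*d^2/4 + 207*d/2 - 307/4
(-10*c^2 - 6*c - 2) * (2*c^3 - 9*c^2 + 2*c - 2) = -20*c^5 + 78*c^4 + 30*c^3 + 26*c^2 + 8*c + 4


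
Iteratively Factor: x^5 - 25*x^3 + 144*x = (x)*(x^4 - 25*x^2 + 144) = x*(x - 4)*(x^3 + 4*x^2 - 9*x - 36) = x*(x - 4)*(x + 3)*(x^2 + x - 12) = x*(x - 4)*(x - 3)*(x + 3)*(x + 4)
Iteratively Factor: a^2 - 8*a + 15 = (a - 3)*(a - 5)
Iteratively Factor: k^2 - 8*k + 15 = (k - 3)*(k - 5)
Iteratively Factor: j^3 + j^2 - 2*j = (j - 1)*(j^2 + 2*j) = (j - 1)*(j + 2)*(j)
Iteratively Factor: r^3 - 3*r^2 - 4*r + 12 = (r - 3)*(r^2 - 4) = (r - 3)*(r - 2)*(r + 2)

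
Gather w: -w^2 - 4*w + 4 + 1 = -w^2 - 4*w + 5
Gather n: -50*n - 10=-50*n - 10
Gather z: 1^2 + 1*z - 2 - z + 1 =0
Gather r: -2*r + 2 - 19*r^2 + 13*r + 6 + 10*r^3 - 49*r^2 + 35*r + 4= 10*r^3 - 68*r^2 + 46*r + 12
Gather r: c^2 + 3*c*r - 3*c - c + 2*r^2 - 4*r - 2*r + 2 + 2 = c^2 - 4*c + 2*r^2 + r*(3*c - 6) + 4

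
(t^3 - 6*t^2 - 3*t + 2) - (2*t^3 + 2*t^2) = -t^3 - 8*t^2 - 3*t + 2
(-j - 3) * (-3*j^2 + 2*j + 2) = 3*j^3 + 7*j^2 - 8*j - 6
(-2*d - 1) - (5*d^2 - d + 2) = -5*d^2 - d - 3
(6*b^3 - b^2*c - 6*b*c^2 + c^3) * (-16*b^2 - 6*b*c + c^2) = -96*b^5 - 20*b^4*c + 108*b^3*c^2 + 19*b^2*c^3 - 12*b*c^4 + c^5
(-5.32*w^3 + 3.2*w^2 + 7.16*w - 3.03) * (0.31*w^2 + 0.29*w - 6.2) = -1.6492*w^5 - 0.5508*w^4 + 36.1316*w^3 - 18.7029*w^2 - 45.2707*w + 18.786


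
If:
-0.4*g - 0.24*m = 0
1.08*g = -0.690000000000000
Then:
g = -0.64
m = 1.06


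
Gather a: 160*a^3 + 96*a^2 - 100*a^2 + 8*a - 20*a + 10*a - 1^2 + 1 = 160*a^3 - 4*a^2 - 2*a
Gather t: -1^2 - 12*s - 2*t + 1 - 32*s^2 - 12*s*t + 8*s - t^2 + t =-32*s^2 - 4*s - t^2 + t*(-12*s - 1)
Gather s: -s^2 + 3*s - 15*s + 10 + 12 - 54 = -s^2 - 12*s - 32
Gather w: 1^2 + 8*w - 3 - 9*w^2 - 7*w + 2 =-9*w^2 + w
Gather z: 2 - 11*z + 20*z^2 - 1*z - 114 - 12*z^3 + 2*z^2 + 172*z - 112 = -12*z^3 + 22*z^2 + 160*z - 224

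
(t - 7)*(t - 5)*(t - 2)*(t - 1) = t^4 - 15*t^3 + 73*t^2 - 129*t + 70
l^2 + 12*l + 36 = (l + 6)^2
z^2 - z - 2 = (z - 2)*(z + 1)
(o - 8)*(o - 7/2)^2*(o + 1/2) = o^4 - 29*o^3/2 + 243*o^2/4 - 511*o/8 - 49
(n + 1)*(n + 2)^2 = n^3 + 5*n^2 + 8*n + 4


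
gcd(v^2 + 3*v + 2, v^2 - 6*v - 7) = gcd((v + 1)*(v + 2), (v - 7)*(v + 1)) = v + 1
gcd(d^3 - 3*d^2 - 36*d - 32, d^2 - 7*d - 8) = d^2 - 7*d - 8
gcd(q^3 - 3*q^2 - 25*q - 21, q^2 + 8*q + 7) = q + 1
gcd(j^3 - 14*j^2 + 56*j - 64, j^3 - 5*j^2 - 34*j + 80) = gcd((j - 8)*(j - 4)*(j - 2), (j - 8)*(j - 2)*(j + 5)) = j^2 - 10*j + 16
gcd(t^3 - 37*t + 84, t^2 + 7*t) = t + 7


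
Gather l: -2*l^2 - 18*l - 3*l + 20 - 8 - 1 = -2*l^2 - 21*l + 11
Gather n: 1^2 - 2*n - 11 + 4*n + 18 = 2*n + 8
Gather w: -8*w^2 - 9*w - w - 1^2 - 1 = -8*w^2 - 10*w - 2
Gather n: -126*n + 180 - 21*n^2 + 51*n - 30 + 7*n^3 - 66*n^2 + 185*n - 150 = 7*n^3 - 87*n^2 + 110*n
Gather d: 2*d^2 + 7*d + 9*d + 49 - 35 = 2*d^2 + 16*d + 14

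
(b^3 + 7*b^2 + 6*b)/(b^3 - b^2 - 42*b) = (b + 1)/(b - 7)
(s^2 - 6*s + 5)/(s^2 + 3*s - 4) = (s - 5)/(s + 4)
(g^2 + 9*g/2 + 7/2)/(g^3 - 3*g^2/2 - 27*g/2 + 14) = (g + 1)/(g^2 - 5*g + 4)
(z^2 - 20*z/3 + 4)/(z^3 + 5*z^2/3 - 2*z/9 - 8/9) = 3*(z - 6)/(3*z^2 + 7*z + 4)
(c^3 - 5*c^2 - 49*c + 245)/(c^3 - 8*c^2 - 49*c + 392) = (c - 5)/(c - 8)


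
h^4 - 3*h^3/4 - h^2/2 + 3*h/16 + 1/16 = (h - 1)*(h - 1/2)*(h + 1/4)*(h + 1/2)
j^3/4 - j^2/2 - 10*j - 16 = (j/4 + 1/2)*(j - 8)*(j + 4)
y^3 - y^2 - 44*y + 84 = (y - 6)*(y - 2)*(y + 7)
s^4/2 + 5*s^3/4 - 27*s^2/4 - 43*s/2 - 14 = (s/2 + 1/2)*(s - 4)*(s + 2)*(s + 7/2)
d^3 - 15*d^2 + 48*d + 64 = (d - 8)^2*(d + 1)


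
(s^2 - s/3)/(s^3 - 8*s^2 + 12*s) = (s - 1/3)/(s^2 - 8*s + 12)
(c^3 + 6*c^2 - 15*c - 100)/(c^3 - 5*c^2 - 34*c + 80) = (c^2 + c - 20)/(c^2 - 10*c + 16)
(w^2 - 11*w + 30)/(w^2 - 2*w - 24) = (w - 5)/(w + 4)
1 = 1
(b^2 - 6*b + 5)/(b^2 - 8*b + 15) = (b - 1)/(b - 3)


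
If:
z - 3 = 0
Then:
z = 3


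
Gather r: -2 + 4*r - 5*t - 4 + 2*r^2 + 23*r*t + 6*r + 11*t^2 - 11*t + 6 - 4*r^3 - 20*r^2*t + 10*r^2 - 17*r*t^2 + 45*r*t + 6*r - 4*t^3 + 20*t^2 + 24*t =-4*r^3 + r^2*(12 - 20*t) + r*(-17*t^2 + 68*t + 16) - 4*t^3 + 31*t^2 + 8*t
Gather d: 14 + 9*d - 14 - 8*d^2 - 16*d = -8*d^2 - 7*d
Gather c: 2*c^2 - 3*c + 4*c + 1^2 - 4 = 2*c^2 + c - 3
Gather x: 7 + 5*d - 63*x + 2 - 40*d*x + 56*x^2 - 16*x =5*d + 56*x^2 + x*(-40*d - 79) + 9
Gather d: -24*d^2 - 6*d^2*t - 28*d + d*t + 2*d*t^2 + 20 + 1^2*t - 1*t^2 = d^2*(-6*t - 24) + d*(2*t^2 + t - 28) - t^2 + t + 20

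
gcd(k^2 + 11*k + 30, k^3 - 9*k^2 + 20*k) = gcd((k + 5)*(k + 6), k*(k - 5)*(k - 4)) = 1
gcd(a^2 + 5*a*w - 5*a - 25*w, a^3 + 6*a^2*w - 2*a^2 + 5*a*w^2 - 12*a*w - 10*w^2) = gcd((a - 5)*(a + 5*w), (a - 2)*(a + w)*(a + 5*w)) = a + 5*w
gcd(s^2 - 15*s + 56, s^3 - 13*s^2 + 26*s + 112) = s^2 - 15*s + 56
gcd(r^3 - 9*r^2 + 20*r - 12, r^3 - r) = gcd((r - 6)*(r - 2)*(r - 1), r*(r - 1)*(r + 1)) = r - 1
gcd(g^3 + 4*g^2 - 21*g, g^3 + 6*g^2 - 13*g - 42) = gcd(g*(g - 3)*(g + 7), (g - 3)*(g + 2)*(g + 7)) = g^2 + 4*g - 21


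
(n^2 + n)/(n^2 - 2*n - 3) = n/(n - 3)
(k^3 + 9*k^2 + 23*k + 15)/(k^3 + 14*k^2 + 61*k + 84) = (k^2 + 6*k + 5)/(k^2 + 11*k + 28)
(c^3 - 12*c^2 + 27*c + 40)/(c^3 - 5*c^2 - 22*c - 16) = (c - 5)/(c + 2)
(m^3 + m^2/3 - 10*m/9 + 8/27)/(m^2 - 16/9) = (9*m^2 - 9*m + 2)/(3*(3*m - 4))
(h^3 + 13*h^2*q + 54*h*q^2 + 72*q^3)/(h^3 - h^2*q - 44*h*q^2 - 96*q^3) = (-h - 6*q)/(-h + 8*q)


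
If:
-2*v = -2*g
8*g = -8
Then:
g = -1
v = -1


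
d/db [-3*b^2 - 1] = -6*b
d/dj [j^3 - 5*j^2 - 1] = j*(3*j - 10)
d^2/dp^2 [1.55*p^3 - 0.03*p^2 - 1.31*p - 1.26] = 9.3*p - 0.06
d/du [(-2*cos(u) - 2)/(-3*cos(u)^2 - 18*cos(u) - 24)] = 2*(cos(u)^2 + 2*cos(u) - 2)*sin(u)/(3*(cos(u)^2 + 6*cos(u) + 8)^2)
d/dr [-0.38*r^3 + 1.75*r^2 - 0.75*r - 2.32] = -1.14*r^2 + 3.5*r - 0.75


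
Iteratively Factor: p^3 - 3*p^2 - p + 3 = (p - 1)*(p^2 - 2*p - 3) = (p - 1)*(p + 1)*(p - 3)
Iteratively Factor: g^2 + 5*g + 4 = (g + 4)*(g + 1)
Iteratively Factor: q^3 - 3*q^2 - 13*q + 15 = (q + 3)*(q^2 - 6*q + 5) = (q - 1)*(q + 3)*(q - 5)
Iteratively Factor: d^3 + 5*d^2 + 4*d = (d)*(d^2 + 5*d + 4) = d*(d + 1)*(d + 4)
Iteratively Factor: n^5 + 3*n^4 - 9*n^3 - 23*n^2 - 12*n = (n + 1)*(n^4 + 2*n^3 - 11*n^2 - 12*n) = (n + 1)^2*(n^3 + n^2 - 12*n) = (n + 1)^2*(n + 4)*(n^2 - 3*n) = (n - 3)*(n + 1)^2*(n + 4)*(n)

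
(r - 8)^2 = r^2 - 16*r + 64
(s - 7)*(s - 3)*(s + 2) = s^3 - 8*s^2 + s + 42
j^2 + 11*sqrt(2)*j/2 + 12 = (j + 3*sqrt(2)/2)*(j + 4*sqrt(2))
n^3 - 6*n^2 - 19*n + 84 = (n - 7)*(n - 3)*(n + 4)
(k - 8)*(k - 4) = k^2 - 12*k + 32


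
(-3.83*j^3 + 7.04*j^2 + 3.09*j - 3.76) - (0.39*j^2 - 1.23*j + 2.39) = -3.83*j^3 + 6.65*j^2 + 4.32*j - 6.15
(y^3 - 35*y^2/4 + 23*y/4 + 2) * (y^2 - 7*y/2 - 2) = y^5 - 49*y^4/4 + 275*y^3/8 - 5*y^2/8 - 37*y/2 - 4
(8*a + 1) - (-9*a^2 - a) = 9*a^2 + 9*a + 1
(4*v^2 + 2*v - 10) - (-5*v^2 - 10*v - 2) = 9*v^2 + 12*v - 8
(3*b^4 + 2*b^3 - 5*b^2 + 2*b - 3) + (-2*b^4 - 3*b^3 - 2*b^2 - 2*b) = b^4 - b^3 - 7*b^2 - 3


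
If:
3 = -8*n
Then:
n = -3/8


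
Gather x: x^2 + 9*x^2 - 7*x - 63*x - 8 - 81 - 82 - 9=10*x^2 - 70*x - 180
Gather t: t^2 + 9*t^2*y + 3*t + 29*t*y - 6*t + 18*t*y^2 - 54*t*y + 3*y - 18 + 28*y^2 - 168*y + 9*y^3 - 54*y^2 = t^2*(9*y + 1) + t*(18*y^2 - 25*y - 3) + 9*y^3 - 26*y^2 - 165*y - 18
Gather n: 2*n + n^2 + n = n^2 + 3*n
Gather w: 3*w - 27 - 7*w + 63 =36 - 4*w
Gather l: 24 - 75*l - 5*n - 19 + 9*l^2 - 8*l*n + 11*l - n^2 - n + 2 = 9*l^2 + l*(-8*n - 64) - n^2 - 6*n + 7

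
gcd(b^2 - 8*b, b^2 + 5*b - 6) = 1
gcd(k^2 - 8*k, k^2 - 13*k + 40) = k - 8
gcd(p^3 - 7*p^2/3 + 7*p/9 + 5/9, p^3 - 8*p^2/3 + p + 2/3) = p^2 - 2*p/3 - 1/3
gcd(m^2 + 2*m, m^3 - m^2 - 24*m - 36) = m + 2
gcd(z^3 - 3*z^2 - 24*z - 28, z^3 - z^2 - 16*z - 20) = z^2 + 4*z + 4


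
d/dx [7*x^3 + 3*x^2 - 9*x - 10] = 21*x^2 + 6*x - 9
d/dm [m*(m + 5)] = 2*m + 5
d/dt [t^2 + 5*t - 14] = 2*t + 5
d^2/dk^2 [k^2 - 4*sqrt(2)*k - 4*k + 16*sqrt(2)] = 2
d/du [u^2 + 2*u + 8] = 2*u + 2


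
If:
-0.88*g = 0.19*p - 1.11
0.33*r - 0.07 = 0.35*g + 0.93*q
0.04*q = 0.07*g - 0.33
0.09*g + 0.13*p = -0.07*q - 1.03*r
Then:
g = 4.07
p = -13.02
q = -1.12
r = 1.36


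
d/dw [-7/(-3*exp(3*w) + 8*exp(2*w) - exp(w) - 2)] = (-63*exp(2*w) + 112*exp(w) - 7)*exp(w)/(3*exp(3*w) - 8*exp(2*w) + exp(w) + 2)^2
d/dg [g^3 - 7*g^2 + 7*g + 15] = 3*g^2 - 14*g + 7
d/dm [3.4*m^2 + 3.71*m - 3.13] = 6.8*m + 3.71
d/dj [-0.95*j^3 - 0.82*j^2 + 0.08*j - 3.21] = -2.85*j^2 - 1.64*j + 0.08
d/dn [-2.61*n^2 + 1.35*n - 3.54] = 1.35 - 5.22*n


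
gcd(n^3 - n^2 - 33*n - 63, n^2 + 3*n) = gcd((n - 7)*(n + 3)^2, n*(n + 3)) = n + 3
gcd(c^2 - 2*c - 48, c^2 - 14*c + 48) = c - 8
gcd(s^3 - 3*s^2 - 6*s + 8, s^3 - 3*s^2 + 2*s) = s - 1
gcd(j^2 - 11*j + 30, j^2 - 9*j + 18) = j - 6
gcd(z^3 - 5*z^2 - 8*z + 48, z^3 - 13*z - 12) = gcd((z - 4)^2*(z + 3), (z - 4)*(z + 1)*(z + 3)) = z^2 - z - 12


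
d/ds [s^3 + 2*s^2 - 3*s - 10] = 3*s^2 + 4*s - 3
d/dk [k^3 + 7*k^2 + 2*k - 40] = 3*k^2 + 14*k + 2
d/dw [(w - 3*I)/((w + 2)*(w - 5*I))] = ((-w + 3*I)*(w + 2) + (-w + 3*I)*(w - 5*I) + (w + 2)*(w - 5*I))/((w + 2)^2*(w - 5*I)^2)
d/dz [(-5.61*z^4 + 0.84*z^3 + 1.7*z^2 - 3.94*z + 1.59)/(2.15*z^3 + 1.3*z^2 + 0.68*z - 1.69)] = (-12.0615*z^6 - 14.586*z^5 - 14.0074*z^4 + 56.008*z^3 - 8.2363*z^2 - 9.88*z + 5.5774)/(4.6225*z^6 + 5.59*z^5 + 4.614*z^4 - 5.499*z^3 - 3.9316*z^2 - 2.2984*z + 2.8561)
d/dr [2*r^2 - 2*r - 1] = 4*r - 2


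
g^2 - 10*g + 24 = (g - 6)*(g - 4)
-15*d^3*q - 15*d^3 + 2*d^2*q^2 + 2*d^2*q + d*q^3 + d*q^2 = (-3*d + q)*(5*d + q)*(d*q + d)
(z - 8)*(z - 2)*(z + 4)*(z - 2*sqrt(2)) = z^4 - 6*z^3 - 2*sqrt(2)*z^3 - 24*z^2 + 12*sqrt(2)*z^2 + 64*z + 48*sqrt(2)*z - 128*sqrt(2)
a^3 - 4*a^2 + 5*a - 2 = (a - 2)*(a - 1)^2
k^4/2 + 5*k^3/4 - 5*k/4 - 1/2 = (k/2 + 1)*(k - 1)*(k + 1/2)*(k + 1)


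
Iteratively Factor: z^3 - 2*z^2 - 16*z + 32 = (z + 4)*(z^2 - 6*z + 8) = (z - 4)*(z + 4)*(z - 2)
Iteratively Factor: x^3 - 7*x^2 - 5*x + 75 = (x - 5)*(x^2 - 2*x - 15) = (x - 5)*(x + 3)*(x - 5)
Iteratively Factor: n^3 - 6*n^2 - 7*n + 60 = (n - 5)*(n^2 - n - 12) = (n - 5)*(n + 3)*(n - 4)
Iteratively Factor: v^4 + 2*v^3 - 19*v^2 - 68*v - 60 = (v + 2)*(v^3 - 19*v - 30) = (v - 5)*(v + 2)*(v^2 + 5*v + 6) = (v - 5)*(v + 2)^2*(v + 3)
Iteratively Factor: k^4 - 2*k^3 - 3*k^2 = (k)*(k^3 - 2*k^2 - 3*k) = k^2*(k^2 - 2*k - 3) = k^2*(k + 1)*(k - 3)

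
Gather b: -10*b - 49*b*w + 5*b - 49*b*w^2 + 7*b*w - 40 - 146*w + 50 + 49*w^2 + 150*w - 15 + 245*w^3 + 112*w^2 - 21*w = b*(-49*w^2 - 42*w - 5) + 245*w^3 + 161*w^2 - 17*w - 5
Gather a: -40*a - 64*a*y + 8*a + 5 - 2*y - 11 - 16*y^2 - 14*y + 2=a*(-64*y - 32) - 16*y^2 - 16*y - 4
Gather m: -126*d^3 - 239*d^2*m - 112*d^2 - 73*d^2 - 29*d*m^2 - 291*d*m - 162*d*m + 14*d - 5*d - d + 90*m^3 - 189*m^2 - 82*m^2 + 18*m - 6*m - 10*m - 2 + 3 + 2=-126*d^3 - 185*d^2 + 8*d + 90*m^3 + m^2*(-29*d - 271) + m*(-239*d^2 - 453*d + 2) + 3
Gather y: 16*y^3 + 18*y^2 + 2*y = 16*y^3 + 18*y^2 + 2*y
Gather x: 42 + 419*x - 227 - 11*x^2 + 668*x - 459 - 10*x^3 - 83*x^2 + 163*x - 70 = -10*x^3 - 94*x^2 + 1250*x - 714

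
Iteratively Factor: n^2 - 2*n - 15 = (n + 3)*(n - 5)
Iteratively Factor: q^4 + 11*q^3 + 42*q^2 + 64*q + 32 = (q + 4)*(q^3 + 7*q^2 + 14*q + 8) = (q + 4)^2*(q^2 + 3*q + 2) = (q + 2)*(q + 4)^2*(q + 1)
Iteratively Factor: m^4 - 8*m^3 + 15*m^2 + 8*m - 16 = (m - 4)*(m^3 - 4*m^2 - m + 4) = (m - 4)^2*(m^2 - 1) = (m - 4)^2*(m - 1)*(m + 1)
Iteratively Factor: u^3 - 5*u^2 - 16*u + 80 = (u - 5)*(u^2 - 16) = (u - 5)*(u - 4)*(u + 4)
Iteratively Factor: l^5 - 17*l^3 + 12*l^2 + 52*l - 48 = (l - 2)*(l^4 + 2*l^3 - 13*l^2 - 14*l + 24) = (l - 2)*(l + 4)*(l^3 - 2*l^2 - 5*l + 6) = (l - 2)*(l + 2)*(l + 4)*(l^2 - 4*l + 3) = (l - 3)*(l - 2)*(l + 2)*(l + 4)*(l - 1)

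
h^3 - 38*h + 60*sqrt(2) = (h - 3*sqrt(2))*(h - 2*sqrt(2))*(h + 5*sqrt(2))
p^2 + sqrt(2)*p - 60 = (p - 5*sqrt(2))*(p + 6*sqrt(2))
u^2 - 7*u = u*(u - 7)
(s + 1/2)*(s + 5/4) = s^2 + 7*s/4 + 5/8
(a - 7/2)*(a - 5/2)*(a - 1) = a^3 - 7*a^2 + 59*a/4 - 35/4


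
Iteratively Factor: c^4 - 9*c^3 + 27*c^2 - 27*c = (c - 3)*(c^3 - 6*c^2 + 9*c) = (c - 3)^2*(c^2 - 3*c) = c*(c - 3)^2*(c - 3)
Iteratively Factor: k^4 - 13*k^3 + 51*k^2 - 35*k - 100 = (k + 1)*(k^3 - 14*k^2 + 65*k - 100) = (k - 5)*(k + 1)*(k^2 - 9*k + 20) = (k - 5)^2*(k + 1)*(k - 4)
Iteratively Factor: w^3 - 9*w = (w + 3)*(w^2 - 3*w) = w*(w + 3)*(w - 3)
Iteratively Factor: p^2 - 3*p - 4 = (p - 4)*(p + 1)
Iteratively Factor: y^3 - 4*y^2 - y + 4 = (y - 4)*(y^2 - 1) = (y - 4)*(y - 1)*(y + 1)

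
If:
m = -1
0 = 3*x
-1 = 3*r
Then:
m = -1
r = -1/3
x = 0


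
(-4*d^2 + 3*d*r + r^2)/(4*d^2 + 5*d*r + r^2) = (-d + r)/(d + r)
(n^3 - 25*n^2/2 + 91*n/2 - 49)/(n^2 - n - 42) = (n^2 - 11*n/2 + 7)/(n + 6)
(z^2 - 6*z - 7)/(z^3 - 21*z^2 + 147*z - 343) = (z + 1)/(z^2 - 14*z + 49)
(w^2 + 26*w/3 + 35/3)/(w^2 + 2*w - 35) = (w + 5/3)/(w - 5)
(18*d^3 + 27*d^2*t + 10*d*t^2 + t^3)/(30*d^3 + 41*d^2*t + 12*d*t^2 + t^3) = (3*d + t)/(5*d + t)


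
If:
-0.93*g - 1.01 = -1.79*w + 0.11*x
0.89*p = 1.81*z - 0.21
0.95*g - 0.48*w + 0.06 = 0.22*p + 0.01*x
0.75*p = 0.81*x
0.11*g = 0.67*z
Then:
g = 0.24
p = -0.15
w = 0.68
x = -0.14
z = 0.04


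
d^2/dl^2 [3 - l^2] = -2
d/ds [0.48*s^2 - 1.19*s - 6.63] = 0.96*s - 1.19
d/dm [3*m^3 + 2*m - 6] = 9*m^2 + 2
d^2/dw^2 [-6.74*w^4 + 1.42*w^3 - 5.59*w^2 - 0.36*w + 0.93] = -80.88*w^2 + 8.52*w - 11.18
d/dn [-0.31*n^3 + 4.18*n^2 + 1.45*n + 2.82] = -0.93*n^2 + 8.36*n + 1.45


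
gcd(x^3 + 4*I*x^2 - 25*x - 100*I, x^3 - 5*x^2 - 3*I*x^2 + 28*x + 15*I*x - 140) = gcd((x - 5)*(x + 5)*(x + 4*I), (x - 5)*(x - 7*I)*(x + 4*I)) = x^2 + x*(-5 + 4*I) - 20*I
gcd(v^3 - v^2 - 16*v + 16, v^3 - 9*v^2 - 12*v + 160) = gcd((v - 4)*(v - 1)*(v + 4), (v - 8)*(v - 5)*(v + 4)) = v + 4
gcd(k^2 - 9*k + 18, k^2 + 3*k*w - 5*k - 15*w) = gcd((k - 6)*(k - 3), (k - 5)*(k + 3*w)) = 1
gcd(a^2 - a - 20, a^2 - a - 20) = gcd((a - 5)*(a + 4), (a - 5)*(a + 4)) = a^2 - a - 20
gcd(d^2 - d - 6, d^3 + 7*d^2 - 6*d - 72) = d - 3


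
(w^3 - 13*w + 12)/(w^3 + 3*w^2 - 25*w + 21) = (w + 4)/(w + 7)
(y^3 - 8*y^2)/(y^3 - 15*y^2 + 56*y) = y/(y - 7)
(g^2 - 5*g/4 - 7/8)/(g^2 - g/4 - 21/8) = (2*g + 1)/(2*g + 3)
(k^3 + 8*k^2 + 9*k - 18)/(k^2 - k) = k + 9 + 18/k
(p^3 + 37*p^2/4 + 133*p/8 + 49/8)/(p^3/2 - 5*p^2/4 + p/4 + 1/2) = (4*p^2 + 35*p + 49)/(2*(p^2 - 3*p + 2))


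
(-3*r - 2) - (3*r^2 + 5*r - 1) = -3*r^2 - 8*r - 1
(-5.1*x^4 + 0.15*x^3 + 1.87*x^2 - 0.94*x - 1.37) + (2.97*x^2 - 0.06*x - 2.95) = -5.1*x^4 + 0.15*x^3 + 4.84*x^2 - 1.0*x - 4.32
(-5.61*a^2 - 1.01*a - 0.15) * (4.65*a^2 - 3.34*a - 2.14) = -26.0865*a^4 + 14.0409*a^3 + 14.6813*a^2 + 2.6624*a + 0.321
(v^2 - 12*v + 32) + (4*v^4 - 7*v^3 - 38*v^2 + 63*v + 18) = 4*v^4 - 7*v^3 - 37*v^2 + 51*v + 50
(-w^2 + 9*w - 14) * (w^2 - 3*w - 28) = -w^4 + 12*w^3 - 13*w^2 - 210*w + 392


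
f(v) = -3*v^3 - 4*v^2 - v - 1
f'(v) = -9*v^2 - 8*v - 1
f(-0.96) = -1.07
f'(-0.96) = -1.61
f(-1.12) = -0.68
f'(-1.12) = -3.33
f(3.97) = -255.73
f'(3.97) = -174.61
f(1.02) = -9.37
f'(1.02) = -18.52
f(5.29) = -562.33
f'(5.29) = -295.18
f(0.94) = -7.97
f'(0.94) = -16.47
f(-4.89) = 259.03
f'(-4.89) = -177.09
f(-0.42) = -1.06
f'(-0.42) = 0.77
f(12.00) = -5773.00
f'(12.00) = -1393.00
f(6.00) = -799.00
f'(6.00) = -373.00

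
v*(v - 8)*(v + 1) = v^3 - 7*v^2 - 8*v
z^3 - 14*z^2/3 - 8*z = z*(z - 6)*(z + 4/3)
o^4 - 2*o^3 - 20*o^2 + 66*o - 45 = (o - 3)^2*(o - 1)*(o + 5)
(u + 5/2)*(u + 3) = u^2 + 11*u/2 + 15/2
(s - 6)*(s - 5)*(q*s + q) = q*s^3 - 10*q*s^2 + 19*q*s + 30*q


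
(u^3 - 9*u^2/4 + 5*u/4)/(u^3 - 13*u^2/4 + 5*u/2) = (u - 1)/(u - 2)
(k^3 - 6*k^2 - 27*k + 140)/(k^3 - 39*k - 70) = (k - 4)/(k + 2)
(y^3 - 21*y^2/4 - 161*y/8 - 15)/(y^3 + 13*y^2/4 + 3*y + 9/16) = 2*(4*y^2 - 27*y - 40)/(8*y^2 + 14*y + 3)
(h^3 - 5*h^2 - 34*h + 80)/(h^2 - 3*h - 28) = (-h^3 + 5*h^2 + 34*h - 80)/(-h^2 + 3*h + 28)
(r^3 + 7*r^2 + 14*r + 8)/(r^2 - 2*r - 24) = (r^2 + 3*r + 2)/(r - 6)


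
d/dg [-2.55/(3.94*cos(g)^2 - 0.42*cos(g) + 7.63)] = (1.071 - 20.094*cos(g))*sin(g)/(3.94*cos(g)^2 - 0.42*cos(g) + 7.63)^2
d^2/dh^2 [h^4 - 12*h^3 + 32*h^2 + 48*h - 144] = 12*h^2 - 72*h + 64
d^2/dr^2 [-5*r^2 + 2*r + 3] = -10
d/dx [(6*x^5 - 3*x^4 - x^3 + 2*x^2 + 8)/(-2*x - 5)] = (-48*x^5 - 132*x^4 + 64*x^3 + 11*x^2 - 20*x + 16)/(4*x^2 + 20*x + 25)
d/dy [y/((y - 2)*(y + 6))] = (-y^2 - 12)/(y^4 + 8*y^3 - 8*y^2 - 96*y + 144)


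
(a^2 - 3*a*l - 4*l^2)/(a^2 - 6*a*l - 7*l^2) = (a - 4*l)/(a - 7*l)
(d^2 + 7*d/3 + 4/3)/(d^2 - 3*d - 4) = (d + 4/3)/(d - 4)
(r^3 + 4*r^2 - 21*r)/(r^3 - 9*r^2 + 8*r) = (r^2 + 4*r - 21)/(r^2 - 9*r + 8)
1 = 1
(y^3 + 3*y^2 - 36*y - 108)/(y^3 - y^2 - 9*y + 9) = (y^2 - 36)/(y^2 - 4*y + 3)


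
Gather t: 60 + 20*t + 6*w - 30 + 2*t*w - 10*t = t*(2*w + 10) + 6*w + 30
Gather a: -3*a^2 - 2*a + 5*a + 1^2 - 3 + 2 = -3*a^2 + 3*a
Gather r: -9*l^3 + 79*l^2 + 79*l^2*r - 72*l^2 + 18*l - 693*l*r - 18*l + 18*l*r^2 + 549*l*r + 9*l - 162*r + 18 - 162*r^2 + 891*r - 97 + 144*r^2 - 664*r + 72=-9*l^3 + 7*l^2 + 9*l + r^2*(18*l - 18) + r*(79*l^2 - 144*l + 65) - 7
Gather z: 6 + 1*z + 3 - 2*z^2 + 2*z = -2*z^2 + 3*z + 9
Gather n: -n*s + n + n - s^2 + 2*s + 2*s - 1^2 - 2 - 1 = n*(2 - s) - s^2 + 4*s - 4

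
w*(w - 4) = w^2 - 4*w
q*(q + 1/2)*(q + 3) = q^3 + 7*q^2/2 + 3*q/2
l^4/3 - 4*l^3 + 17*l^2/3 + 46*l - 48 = (l/3 + 1)*(l - 8)*(l - 6)*(l - 1)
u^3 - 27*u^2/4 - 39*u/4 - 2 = (u - 8)*(u + 1/4)*(u + 1)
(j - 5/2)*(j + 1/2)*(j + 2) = j^3 - 21*j/4 - 5/2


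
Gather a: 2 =2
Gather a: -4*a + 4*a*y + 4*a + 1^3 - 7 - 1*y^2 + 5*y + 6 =4*a*y - y^2 + 5*y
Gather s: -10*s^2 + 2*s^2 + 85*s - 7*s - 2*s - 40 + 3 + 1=-8*s^2 + 76*s - 36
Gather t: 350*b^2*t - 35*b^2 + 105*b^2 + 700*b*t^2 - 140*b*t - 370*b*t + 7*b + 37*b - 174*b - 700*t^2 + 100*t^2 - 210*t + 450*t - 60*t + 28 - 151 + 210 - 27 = 70*b^2 - 130*b + t^2*(700*b - 600) + t*(350*b^2 - 510*b + 180) + 60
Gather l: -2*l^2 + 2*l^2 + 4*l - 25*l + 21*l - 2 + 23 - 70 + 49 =0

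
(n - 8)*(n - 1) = n^2 - 9*n + 8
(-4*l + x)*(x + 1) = -4*l*x - 4*l + x^2 + x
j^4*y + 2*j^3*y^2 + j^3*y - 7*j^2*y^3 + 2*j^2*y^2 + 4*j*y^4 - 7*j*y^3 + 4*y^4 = (j - y)^2*(j + 4*y)*(j*y + y)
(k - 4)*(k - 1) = k^2 - 5*k + 4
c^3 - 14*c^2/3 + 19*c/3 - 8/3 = (c - 8/3)*(c - 1)^2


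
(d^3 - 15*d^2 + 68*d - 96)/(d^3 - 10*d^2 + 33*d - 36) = (d - 8)/(d - 3)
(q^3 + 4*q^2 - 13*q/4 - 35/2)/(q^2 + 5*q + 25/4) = (2*q^2 + 3*q - 14)/(2*q + 5)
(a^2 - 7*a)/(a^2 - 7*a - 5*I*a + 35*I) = a/(a - 5*I)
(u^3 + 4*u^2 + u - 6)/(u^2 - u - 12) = (u^2 + u - 2)/(u - 4)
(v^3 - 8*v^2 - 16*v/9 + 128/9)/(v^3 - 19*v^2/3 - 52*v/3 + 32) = (v + 4/3)/(v + 3)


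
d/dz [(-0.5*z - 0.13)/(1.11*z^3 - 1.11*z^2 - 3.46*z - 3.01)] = (1.11*z^3 - 0.1221*z^2 - 0.2886*z + 1.0552)/(1.2321*z^6 - 2.4642*z^5 - 6.4491*z^4 + 0.999000000000001*z^3 + 18.6538*z^2 + 20.8292*z + 9.0601)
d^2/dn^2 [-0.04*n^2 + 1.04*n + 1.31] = -0.0800000000000000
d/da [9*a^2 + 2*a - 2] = 18*a + 2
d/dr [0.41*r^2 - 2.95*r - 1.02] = 0.82*r - 2.95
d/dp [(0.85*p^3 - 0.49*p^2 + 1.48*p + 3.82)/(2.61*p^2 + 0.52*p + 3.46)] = (2.2185*p^4 + 0.884*p^3 + 4.7054*p^2 - 23.3312*p + 3.1344)/(6.8121*p^4 + 2.7144*p^3 + 18.3316*p^2 + 3.5984*p + 11.9716)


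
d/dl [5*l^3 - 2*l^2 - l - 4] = 15*l^2 - 4*l - 1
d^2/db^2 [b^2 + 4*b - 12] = 2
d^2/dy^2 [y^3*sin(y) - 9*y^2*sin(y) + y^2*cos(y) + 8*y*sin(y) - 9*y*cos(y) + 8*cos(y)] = -y^3*sin(y) + 9*y^2*sin(y) + 5*y^2*cos(y) - 6*y*sin(y) - 27*y*cos(y) + 10*cos(y)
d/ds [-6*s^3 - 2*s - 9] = -18*s^2 - 2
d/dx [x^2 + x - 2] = 2*x + 1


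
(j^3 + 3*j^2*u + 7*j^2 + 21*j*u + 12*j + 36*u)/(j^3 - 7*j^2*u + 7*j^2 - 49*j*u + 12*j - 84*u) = (-j - 3*u)/(-j + 7*u)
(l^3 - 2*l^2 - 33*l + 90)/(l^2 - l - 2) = (-l^3 + 2*l^2 + 33*l - 90)/(-l^2 + l + 2)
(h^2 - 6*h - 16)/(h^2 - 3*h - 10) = (h - 8)/(h - 5)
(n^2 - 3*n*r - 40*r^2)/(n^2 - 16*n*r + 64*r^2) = (-n - 5*r)/(-n + 8*r)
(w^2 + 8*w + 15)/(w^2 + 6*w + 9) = (w + 5)/(w + 3)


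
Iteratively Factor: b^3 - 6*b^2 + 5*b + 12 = (b + 1)*(b^2 - 7*b + 12) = (b - 4)*(b + 1)*(b - 3)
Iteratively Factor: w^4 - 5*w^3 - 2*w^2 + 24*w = (w)*(w^3 - 5*w^2 - 2*w + 24) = w*(w - 3)*(w^2 - 2*w - 8) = w*(w - 4)*(w - 3)*(w + 2)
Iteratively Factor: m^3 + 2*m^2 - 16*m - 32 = (m - 4)*(m^2 + 6*m + 8) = (m - 4)*(m + 2)*(m + 4)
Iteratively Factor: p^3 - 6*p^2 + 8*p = (p)*(p^2 - 6*p + 8) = p*(p - 4)*(p - 2)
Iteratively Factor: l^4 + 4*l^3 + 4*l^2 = (l + 2)*(l^3 + 2*l^2) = l*(l + 2)*(l^2 + 2*l) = l^2*(l + 2)*(l + 2)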